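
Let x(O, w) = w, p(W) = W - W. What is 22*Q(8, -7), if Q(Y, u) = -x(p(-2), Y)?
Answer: -176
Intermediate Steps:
p(W) = 0
Q(Y, u) = -Y
22*Q(8, -7) = 22*(-1*8) = 22*(-8) = -176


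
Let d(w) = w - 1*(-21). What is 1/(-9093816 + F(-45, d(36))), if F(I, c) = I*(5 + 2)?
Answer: -1/9094131 ≈ -1.0996e-7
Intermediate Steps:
d(w) = 21 + w (d(w) = w + 21 = 21 + w)
F(I, c) = 7*I (F(I, c) = I*7 = 7*I)
1/(-9093816 + F(-45, d(36))) = 1/(-9093816 + 7*(-45)) = 1/(-9093816 - 315) = 1/(-9094131) = -1/9094131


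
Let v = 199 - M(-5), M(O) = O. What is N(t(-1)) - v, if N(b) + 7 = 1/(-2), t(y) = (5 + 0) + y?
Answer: -423/2 ≈ -211.50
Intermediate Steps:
t(y) = 5 + y
N(b) = -15/2 (N(b) = -7 + 1/(-2) = -7 + 1*(-½) = -7 - ½ = -15/2)
v = 204 (v = 199 - 1*(-5) = 199 + 5 = 204)
N(t(-1)) - v = -15/2 - 1*204 = -15/2 - 204 = -423/2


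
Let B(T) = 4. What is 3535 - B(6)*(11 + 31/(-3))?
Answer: 10597/3 ≈ 3532.3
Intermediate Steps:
3535 - B(6)*(11 + 31/(-3)) = 3535 - 4*(11 + 31/(-3)) = 3535 - 4*(11 + 31*(-1/3)) = 3535 - 4*(11 - 31/3) = 3535 - 4*2/3 = 3535 - 1*8/3 = 3535 - 8/3 = 10597/3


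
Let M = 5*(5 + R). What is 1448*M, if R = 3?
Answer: 57920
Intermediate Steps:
M = 40 (M = 5*(5 + 3) = 5*8 = 40)
1448*M = 1448*40 = 57920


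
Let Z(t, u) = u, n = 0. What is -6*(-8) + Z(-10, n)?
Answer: 48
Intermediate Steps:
-6*(-8) + Z(-10, n) = -6*(-8) + 0 = 48 + 0 = 48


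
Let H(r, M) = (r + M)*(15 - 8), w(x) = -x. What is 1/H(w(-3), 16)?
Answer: 1/133 ≈ 0.0075188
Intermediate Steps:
H(r, M) = 7*M + 7*r (H(r, M) = (M + r)*7 = 7*M + 7*r)
1/H(w(-3), 16) = 1/(7*16 + 7*(-1*(-3))) = 1/(112 + 7*3) = 1/(112 + 21) = 1/133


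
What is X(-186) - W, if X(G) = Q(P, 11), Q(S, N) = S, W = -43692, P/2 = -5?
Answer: 43682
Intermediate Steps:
P = -10 (P = 2*(-5) = -10)
X(G) = -10
X(-186) - W = -10 - 1*(-43692) = -10 + 43692 = 43682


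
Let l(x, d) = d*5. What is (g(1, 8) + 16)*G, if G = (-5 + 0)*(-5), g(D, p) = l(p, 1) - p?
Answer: 325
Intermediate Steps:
l(x, d) = 5*d
g(D, p) = 5 - p (g(D, p) = 5*1 - p = 5 - p)
G = 25 (G = -5*(-5) = 25)
(g(1, 8) + 16)*G = ((5 - 1*8) + 16)*25 = ((5 - 8) + 16)*25 = (-3 + 16)*25 = 13*25 = 325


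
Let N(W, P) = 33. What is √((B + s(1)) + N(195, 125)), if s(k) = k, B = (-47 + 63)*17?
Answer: 3*√34 ≈ 17.493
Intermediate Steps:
B = 272 (B = 16*17 = 272)
√((B + s(1)) + N(195, 125)) = √((272 + 1) + 33) = √(273 + 33) = √306 = 3*√34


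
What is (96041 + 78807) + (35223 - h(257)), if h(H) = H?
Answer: 209814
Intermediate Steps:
(96041 + 78807) + (35223 - h(257)) = (96041 + 78807) + (35223 - 1*257) = 174848 + (35223 - 257) = 174848 + 34966 = 209814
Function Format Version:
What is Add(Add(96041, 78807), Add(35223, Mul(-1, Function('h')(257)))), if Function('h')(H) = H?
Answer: 209814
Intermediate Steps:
Add(Add(96041, 78807), Add(35223, Mul(-1, Function('h')(257)))) = Add(Add(96041, 78807), Add(35223, Mul(-1, 257))) = Add(174848, Add(35223, -257)) = Add(174848, 34966) = 209814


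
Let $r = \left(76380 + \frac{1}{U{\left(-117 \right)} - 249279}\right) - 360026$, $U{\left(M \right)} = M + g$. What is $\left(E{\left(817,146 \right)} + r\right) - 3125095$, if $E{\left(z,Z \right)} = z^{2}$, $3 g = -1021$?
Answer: $- \frac{2053770669671}{749209} \approx -2.7413 \cdot 10^{6}$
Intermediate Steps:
$g = - \frac{1021}{3}$ ($g = \frac{1}{3} \left(-1021\right) = - \frac{1021}{3} \approx -340.33$)
$U{\left(M \right)} = - \frac{1021}{3} + M$ ($U{\left(M \right)} = M - \frac{1021}{3} = - \frac{1021}{3} + M$)
$r = - \frac{212510136017}{749209}$ ($r = \left(76380 + \frac{1}{\left(- \frac{1021}{3} - 117\right) - 249279}\right) - 360026 = \left(76380 + \frac{1}{- \frac{1372}{3} - 249279}\right) - 360026 = \left(76380 + \frac{1}{- \frac{749209}{3}}\right) - 360026 = \left(76380 - \frac{3}{749209}\right) - 360026 = \frac{57224583417}{749209} - 360026 = - \frac{212510136017}{749209} \approx -2.8365 \cdot 10^{5}$)
$\left(E{\left(817,146 \right)} + r\right) - 3125095 = \left(817^{2} - \frac{212510136017}{749209}\right) - 3125095 = \left(667489 - \frac{212510136017}{749209}\right) - 3125095 = \frac{287578630184}{749209} - 3125095 = - \frac{2053770669671}{749209}$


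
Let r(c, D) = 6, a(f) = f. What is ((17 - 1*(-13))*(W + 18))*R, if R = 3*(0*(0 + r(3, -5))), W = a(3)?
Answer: 0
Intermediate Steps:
W = 3
R = 0 (R = 3*(0*(0 + 6)) = 3*(0*6) = 3*0 = 0)
((17 - 1*(-13))*(W + 18))*R = ((17 - 1*(-13))*(3 + 18))*0 = ((17 + 13)*21)*0 = (30*21)*0 = 630*0 = 0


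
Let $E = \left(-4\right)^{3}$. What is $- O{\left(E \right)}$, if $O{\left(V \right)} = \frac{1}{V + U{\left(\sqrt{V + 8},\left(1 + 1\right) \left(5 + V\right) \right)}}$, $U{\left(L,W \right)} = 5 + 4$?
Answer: $\frac{1}{55} \approx 0.018182$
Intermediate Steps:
$U{\left(L,W \right)} = 9$
$E = -64$
$O{\left(V \right)} = \frac{1}{9 + V}$ ($O{\left(V \right)} = \frac{1}{V + 9} = \frac{1}{9 + V}$)
$- O{\left(E \right)} = - \frac{1}{9 - 64} = - \frac{1}{-55} = \left(-1\right) \left(- \frac{1}{55}\right) = \frac{1}{55}$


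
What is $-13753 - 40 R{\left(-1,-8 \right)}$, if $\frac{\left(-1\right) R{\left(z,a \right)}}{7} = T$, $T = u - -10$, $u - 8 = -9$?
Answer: $-11233$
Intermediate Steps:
$u = -1$ ($u = 8 - 9 = -1$)
$T = 9$ ($T = -1 - -10 = -1 + 10 = 9$)
$R{\left(z,a \right)} = -63$ ($R{\left(z,a \right)} = \left(-7\right) 9 = -63$)
$-13753 - 40 R{\left(-1,-8 \right)} = -13753 - -2520 = -13753 + 2520 = -11233$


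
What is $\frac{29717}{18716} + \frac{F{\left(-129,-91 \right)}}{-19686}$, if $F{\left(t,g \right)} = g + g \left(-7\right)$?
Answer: $\frac{95798321}{61407196} \approx 1.5601$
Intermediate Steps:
$F{\left(t,g \right)} = - 6 g$ ($F{\left(t,g \right)} = g - 7 g = - 6 g$)
$\frac{29717}{18716} + \frac{F{\left(-129,-91 \right)}}{-19686} = \frac{29717}{18716} + \frac{\left(-6\right) \left(-91\right)}{-19686} = 29717 \cdot \frac{1}{18716} + 546 \left(- \frac{1}{19686}\right) = \frac{29717}{18716} - \frac{91}{3281} = \frac{95798321}{61407196}$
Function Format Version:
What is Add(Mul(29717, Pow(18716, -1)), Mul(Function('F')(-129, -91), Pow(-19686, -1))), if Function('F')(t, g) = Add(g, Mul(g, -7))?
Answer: Rational(95798321, 61407196) ≈ 1.5601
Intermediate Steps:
Function('F')(t, g) = Mul(-6, g) (Function('F')(t, g) = Add(g, Mul(-7, g)) = Mul(-6, g))
Add(Mul(29717, Pow(18716, -1)), Mul(Function('F')(-129, -91), Pow(-19686, -1))) = Add(Mul(29717, Pow(18716, -1)), Mul(Mul(-6, -91), Pow(-19686, -1))) = Add(Mul(29717, Rational(1, 18716)), Mul(546, Rational(-1, 19686))) = Add(Rational(29717, 18716), Rational(-91, 3281)) = Rational(95798321, 61407196)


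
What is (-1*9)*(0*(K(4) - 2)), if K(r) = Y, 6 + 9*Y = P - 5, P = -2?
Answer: 0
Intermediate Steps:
Y = -13/9 (Y = -⅔ + (-2 - 5)/9 = -⅔ + (⅑)*(-7) = -⅔ - 7/9 = -13/9 ≈ -1.4444)
K(r) = -13/9
(-1*9)*(0*(K(4) - 2)) = (-1*9)*(0*(-13/9 - 2)) = -0*(-31)/9 = -9*0 = 0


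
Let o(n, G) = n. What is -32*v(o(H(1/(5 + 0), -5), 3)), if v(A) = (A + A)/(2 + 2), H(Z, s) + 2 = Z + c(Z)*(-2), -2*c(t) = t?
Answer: 128/5 ≈ 25.600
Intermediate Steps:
c(t) = -t/2
H(Z, s) = -2 + 2*Z (H(Z, s) = -2 + (Z - Z/2*(-2)) = -2 + (Z + Z) = -2 + 2*Z)
v(A) = A/2 (v(A) = (2*A)/4 = (2*A)*(¼) = A/2)
-32*v(o(H(1/(5 + 0), -5), 3)) = -16*(-2 + 2/(5 + 0)) = -16*(-2 + 2/5) = -16*(-2 + 2*(⅕)) = -16*(-2 + ⅖) = -16*(-8)/5 = -32*(-⅘) = 128/5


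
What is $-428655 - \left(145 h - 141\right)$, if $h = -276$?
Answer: $-388494$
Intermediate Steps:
$-428655 - \left(145 h - 141\right) = -428655 - \left(145 \left(-276\right) - 141\right) = -428655 - \left(-40020 - 141\right) = -428655 - -40161 = -428655 + 40161 = -388494$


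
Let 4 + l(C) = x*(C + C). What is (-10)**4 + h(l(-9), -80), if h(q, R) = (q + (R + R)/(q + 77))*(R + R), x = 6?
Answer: 190320/7 ≈ 27189.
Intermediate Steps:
l(C) = -4 + 12*C (l(C) = -4 + 6*(C + C) = -4 + 6*(2*C) = -4 + 12*C)
h(q, R) = 2*R*(q + 2*R/(77 + q)) (h(q, R) = (q + (2*R)/(77 + q))*(2*R) = (q + 2*R/(77 + q))*(2*R) = 2*R*(q + 2*R/(77 + q)))
(-10)**4 + h(l(-9), -80) = (-10)**4 + 2*(-80)*((-4 + 12*(-9))**2 + 2*(-80) + 77*(-4 + 12*(-9)))/(77 + (-4 + 12*(-9))) = 10000 + 2*(-80)*((-4 - 108)**2 - 160 + 77*(-4 - 108))/(77 + (-4 - 108)) = 10000 + 2*(-80)*((-112)**2 - 160 + 77*(-112))/(77 - 112) = 10000 + 2*(-80)*(12544 - 160 - 8624)/(-35) = 10000 + 2*(-80)*(-1/35)*3760 = 10000 + 120320/7 = 190320/7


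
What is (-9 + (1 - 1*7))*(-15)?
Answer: 225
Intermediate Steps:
(-9 + (1 - 1*7))*(-15) = (-9 + (1 - 7))*(-15) = (-9 - 6)*(-15) = -15*(-15) = 225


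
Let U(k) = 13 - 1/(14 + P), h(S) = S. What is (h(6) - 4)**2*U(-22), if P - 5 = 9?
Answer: 363/7 ≈ 51.857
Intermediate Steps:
P = 14 (P = 5 + 9 = 14)
U(k) = 363/28 (U(k) = 13 - 1/(14 + 14) = 13 - 1/28 = 363/28)
(h(6) - 4)**2*U(-22) = (6 - 4)**2*(363/28) = 2**2*(363/28) = 4*(363/28) = 363/7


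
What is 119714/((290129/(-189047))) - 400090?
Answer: -19815612024/41447 ≈ -4.7810e+5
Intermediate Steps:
119714/((290129/(-189047))) - 400090 = 119714/((290129*(-1/189047))) - 400090 = 119714/(-290129/189047) - 400090 = 119714*(-189047/290129) - 400090 = -3233081794/41447 - 400090 = -19815612024/41447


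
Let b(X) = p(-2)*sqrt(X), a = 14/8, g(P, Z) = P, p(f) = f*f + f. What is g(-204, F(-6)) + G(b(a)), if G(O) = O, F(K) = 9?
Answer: -204 + sqrt(7) ≈ -201.35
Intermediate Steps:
p(f) = f + f**2 (p(f) = f**2 + f = f + f**2)
a = 7/4 (a = 14*(1/8) = 7/4 ≈ 1.7500)
b(X) = 2*sqrt(X) (b(X) = (-2*(1 - 2))*sqrt(X) = (-2*(-1))*sqrt(X) = 2*sqrt(X))
g(-204, F(-6)) + G(b(a)) = -204 + 2*sqrt(7/4) = -204 + 2*(sqrt(7)/2) = -204 + sqrt(7)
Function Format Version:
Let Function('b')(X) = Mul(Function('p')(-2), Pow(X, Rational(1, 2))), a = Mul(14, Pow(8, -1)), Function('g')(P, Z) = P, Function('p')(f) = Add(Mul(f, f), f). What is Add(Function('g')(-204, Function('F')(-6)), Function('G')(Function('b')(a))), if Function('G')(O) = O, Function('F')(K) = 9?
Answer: Add(-204, Pow(7, Rational(1, 2))) ≈ -201.35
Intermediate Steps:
Function('p')(f) = Add(f, Pow(f, 2)) (Function('p')(f) = Add(Pow(f, 2), f) = Add(f, Pow(f, 2)))
a = Rational(7, 4) (a = Mul(14, Rational(1, 8)) = Rational(7, 4) ≈ 1.7500)
Function('b')(X) = Mul(2, Pow(X, Rational(1, 2))) (Function('b')(X) = Mul(Mul(-2, Add(1, -2)), Pow(X, Rational(1, 2))) = Mul(Mul(-2, -1), Pow(X, Rational(1, 2))) = Mul(2, Pow(X, Rational(1, 2))))
Add(Function('g')(-204, Function('F')(-6)), Function('G')(Function('b')(a))) = Add(-204, Mul(2, Pow(Rational(7, 4), Rational(1, 2)))) = Add(-204, Mul(2, Mul(Rational(1, 2), Pow(7, Rational(1, 2))))) = Add(-204, Pow(7, Rational(1, 2)))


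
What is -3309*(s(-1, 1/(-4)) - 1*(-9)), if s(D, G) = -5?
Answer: -13236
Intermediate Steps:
-3309*(s(-1, 1/(-4)) - 1*(-9)) = -3309*(-5 - 1*(-9)) = -3309*(-5 + 9) = -3309*4 = -13236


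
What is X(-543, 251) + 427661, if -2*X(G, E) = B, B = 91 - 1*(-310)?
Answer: 854921/2 ≈ 4.2746e+5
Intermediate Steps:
B = 401 (B = 91 + 310 = 401)
X(G, E) = -401/2 (X(G, E) = -1/2*401 = -401/2)
X(-543, 251) + 427661 = -401/2 + 427661 = 854921/2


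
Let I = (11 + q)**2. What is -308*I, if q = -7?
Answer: -4928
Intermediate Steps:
I = 16 (I = (11 - 7)**2 = 4**2 = 16)
-308*I = -308*16 = -4928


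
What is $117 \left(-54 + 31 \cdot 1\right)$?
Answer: $-2691$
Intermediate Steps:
$117 \left(-54 + 31 \cdot 1\right) = 117 \left(-54 + 31\right) = 117 \left(-23\right) = -2691$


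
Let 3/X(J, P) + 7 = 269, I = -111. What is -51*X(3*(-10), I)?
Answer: -153/262 ≈ -0.58397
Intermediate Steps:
X(J, P) = 3/262 (X(J, P) = 3/(-7 + 269) = 3/262)
-51*X(3*(-10), I) = -51*3/262 = -153/262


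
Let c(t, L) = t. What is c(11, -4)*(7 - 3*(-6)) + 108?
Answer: 383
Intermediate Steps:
c(11, -4)*(7 - 3*(-6)) + 108 = 11*(7 - 3*(-6)) + 108 = 11*(7 + 18) + 108 = 11*25 + 108 = 275 + 108 = 383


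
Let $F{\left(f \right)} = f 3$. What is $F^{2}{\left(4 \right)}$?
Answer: $144$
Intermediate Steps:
$F{\left(f \right)} = 3 f$
$F^{2}{\left(4 \right)} = \left(3 \cdot 4\right)^{2} = 12^{2} = 144$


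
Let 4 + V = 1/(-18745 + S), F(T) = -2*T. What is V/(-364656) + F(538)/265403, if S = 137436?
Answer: -46444767054007/11487009501714288 ≈ -0.0040432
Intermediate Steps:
V = -474763/118691 (V = -4 + 1/(-18745 + 137436) = -4 + 1/118691 = -474763/118691 ≈ -4.0000)
V/(-364656) + F(538)/265403 = -474763/118691/(-364656) - 2*538/265403 = -474763/118691*(-1/364656) - 1076*1/265403 = 474763/43281385296 - 1076/265403 = -46444767054007/11487009501714288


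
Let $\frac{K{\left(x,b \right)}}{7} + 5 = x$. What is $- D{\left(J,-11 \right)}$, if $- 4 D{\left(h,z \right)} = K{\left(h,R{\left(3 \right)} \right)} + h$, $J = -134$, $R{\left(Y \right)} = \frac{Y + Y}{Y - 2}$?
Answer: $- \frac{1107}{4} \approx -276.75$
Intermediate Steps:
$R{\left(Y \right)} = \frac{2 Y}{-2 + Y}$
$K{\left(x,b \right)} = -35 + 7 x$
$D{\left(h,z \right)} = \frac{35}{4} - 2 h$ ($D{\left(h,z \right)} = - \frac{\left(-35 + 7 h\right) + h}{4} = - \frac{-35 + 8 h}{4} = \frac{35}{4} - 2 h$)
$- D{\left(J,-11 \right)} = - (\frac{35}{4} - -268) = - (\frac{35}{4} + 268) = \left(-1\right) \frac{1107}{4} = - \frac{1107}{4}$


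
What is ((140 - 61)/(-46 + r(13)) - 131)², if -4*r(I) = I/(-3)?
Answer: 5120404249/290521 ≈ 17625.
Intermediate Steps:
r(I) = I/12 (r(I) = -I/(4*(-3)) = -I*(-1)/(4*3) = -(-1)*I/12 = I/12)
((140 - 61)/(-46 + r(13)) - 131)² = ((140 - 61)/(-46 + (1/12)*13) - 131)² = (79/(-46 + 13/12) - 131)² = (79/(-539/12) - 131)² = (79*(-12/539) - 131)² = (-948/539 - 131)² = (-71557/539)² = 5120404249/290521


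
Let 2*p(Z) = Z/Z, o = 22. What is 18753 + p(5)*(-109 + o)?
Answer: 37419/2 ≈ 18710.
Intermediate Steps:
p(Z) = 1/2 (p(Z) = (Z/Z)/2 = (1/2)*1 = 1/2)
18753 + p(5)*(-109 + o) = 18753 + (-109 + 22)/2 = 18753 + (1/2)*(-87) = 18753 - 87/2 = 37419/2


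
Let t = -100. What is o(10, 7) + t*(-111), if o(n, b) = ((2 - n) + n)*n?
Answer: 11120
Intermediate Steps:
o(n, b) = 2*n
o(10, 7) + t*(-111) = 2*10 - 100*(-111) = 20 + 11100 = 11120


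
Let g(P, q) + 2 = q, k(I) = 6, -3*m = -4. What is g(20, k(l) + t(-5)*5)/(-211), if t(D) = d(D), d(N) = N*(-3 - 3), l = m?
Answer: -154/211 ≈ -0.72986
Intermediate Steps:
m = 4/3 (m = -1/3*(-4) = 4/3 ≈ 1.3333)
l = 4/3 ≈ 1.3333
d(N) = -6*N (d(N) = N*(-6) = -6*N)
t(D) = -6*D
g(P, q) = -2 + q
g(20, k(l) + t(-5)*5)/(-211) = (-2 + (6 - 6*(-5)*5))/(-211) = (-2 + (6 + 30*5))*(-1/211) = (-2 + (6 + 150))*(-1/211) = (-2 + 156)*(-1/211) = 154*(-1/211) = -154/211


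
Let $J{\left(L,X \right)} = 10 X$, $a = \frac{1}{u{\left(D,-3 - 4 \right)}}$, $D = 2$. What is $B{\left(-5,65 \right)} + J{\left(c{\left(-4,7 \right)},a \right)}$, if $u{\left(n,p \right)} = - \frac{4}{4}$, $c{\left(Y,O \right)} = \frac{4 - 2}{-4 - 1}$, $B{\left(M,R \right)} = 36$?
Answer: $26$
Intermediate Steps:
$c{\left(Y,O \right)} = - \frac{2}{5}$ ($c{\left(Y,O \right)} = \frac{2}{-5} = 2 \left(- \frac{1}{5}\right) = - \frac{2}{5}$)
$u{\left(n,p \right)} = -1$ ($u{\left(n,p \right)} = \left(-4\right) \frac{1}{4} = -1$)
$a = -1$ ($a = \frac{1}{-1} = -1$)
$B{\left(-5,65 \right)} + J{\left(c{\left(-4,7 \right)},a \right)} = 36 + 10 \left(-1\right) = 36 - 10 = 26$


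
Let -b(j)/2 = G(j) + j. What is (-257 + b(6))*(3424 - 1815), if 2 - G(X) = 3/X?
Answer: -437648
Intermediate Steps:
G(X) = 2 - 3/X
b(j) = -4 - 2*j + 6/j (b(j) = -2*((2 - 3/j) + j) = -2*(2 + j - 3/j) = -4 - 2*j + 6/j)
(-257 + b(6))*(3424 - 1815) = (-257 + (-4 - 2*6 + 6/6))*(3424 - 1815) = (-257 + (-4 - 12 + 6*(⅙)))*1609 = (-257 + (-4 - 12 + 1))*1609 = (-257 - 15)*1609 = -272*1609 = -437648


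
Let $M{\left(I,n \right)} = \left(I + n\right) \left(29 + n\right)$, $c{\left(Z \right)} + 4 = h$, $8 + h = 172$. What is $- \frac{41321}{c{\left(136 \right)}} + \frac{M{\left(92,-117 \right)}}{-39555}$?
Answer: $- \frac{326960831}{1265760} \approx -258.31$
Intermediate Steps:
$h = 164$ ($h = -8 + 172 = 164$)
$c{\left(Z \right)} = 160$ ($c{\left(Z \right)} = -4 + 164 = 160$)
$M{\left(I,n \right)} = \left(29 + n\right) \left(I + n\right)$
$- \frac{41321}{c{\left(136 \right)}} + \frac{M{\left(92,-117 \right)}}{-39555} = - \frac{41321}{160} + \frac{\left(-117\right)^{2} + 29 \cdot 92 + 29 \left(-117\right) + 92 \left(-117\right)}{-39555} = \left(-41321\right) \frac{1}{160} + \left(13689 + 2668 - 3393 - 10764\right) \left(- \frac{1}{39555}\right) = - \frac{41321}{160} + 2200 \left(- \frac{1}{39555}\right) = - \frac{41321}{160} - \frac{440}{7911} = - \frac{326960831}{1265760}$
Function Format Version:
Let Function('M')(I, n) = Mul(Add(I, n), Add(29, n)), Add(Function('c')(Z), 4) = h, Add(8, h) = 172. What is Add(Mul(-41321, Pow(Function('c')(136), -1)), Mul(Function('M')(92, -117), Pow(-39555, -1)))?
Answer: Rational(-326960831, 1265760) ≈ -258.31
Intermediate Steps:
h = 164 (h = Add(-8, 172) = 164)
Function('c')(Z) = 160 (Function('c')(Z) = Add(-4, 164) = 160)
Function('M')(I, n) = Mul(Add(29, n), Add(I, n))
Add(Mul(-41321, Pow(Function('c')(136), -1)), Mul(Function('M')(92, -117), Pow(-39555, -1))) = Add(Mul(-41321, Pow(160, -1)), Mul(Add(Pow(-117, 2), Mul(29, 92), Mul(29, -117), Mul(92, -117)), Pow(-39555, -1))) = Add(Mul(-41321, Rational(1, 160)), Mul(Add(13689, 2668, -3393, -10764), Rational(-1, 39555))) = Add(Rational(-41321, 160), Mul(2200, Rational(-1, 39555))) = Add(Rational(-41321, 160), Rational(-440, 7911)) = Rational(-326960831, 1265760)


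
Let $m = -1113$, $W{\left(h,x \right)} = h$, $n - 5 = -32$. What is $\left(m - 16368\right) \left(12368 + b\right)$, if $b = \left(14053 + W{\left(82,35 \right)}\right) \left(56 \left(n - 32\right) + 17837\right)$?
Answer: $-3591232362363$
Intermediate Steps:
$n = -27$ ($n = 5 - 32 = -27$)
$b = 205423955$ ($b = \left(14053 + 82\right) \left(56 \left(-27 - 32\right) + 17837\right) = 14135 \left(56 \left(-59\right) + 17837\right) = 14135 \left(-3304 + 17837\right) = 14135 \cdot 14533 = 205423955$)
$\left(m - 16368\right) \left(12368 + b\right) = \left(-1113 - 16368\right) \left(12368 + 205423955\right) = \left(-17481\right) 205436323 = -3591232362363$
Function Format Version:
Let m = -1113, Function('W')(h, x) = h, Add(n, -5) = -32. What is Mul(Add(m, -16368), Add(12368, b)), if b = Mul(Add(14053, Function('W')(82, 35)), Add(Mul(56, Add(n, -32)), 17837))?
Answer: -3591232362363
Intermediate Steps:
n = -27 (n = Add(5, -32) = -27)
b = 205423955 (b = Mul(Add(14053, 82), Add(Mul(56, Add(-27, -32)), 17837)) = Mul(14135, Add(Mul(56, -59), 17837)) = Mul(14135, Add(-3304, 17837)) = Mul(14135, 14533) = 205423955)
Mul(Add(m, -16368), Add(12368, b)) = Mul(Add(-1113, -16368), Add(12368, 205423955)) = Mul(-17481, 205436323) = -3591232362363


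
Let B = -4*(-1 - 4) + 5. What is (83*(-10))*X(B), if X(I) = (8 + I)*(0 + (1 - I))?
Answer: 657360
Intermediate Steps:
B = 25 (B = -4*(-5) + 5 = 20 + 5 = 25)
X(I) = (1 - I)*(8 + I) (X(I) = (8 + I)*(1 - I) = (1 - I)*(8 + I))
(83*(-10))*X(B) = (83*(-10))*(8 - 1*25² - 7*25) = -830*(8 - 1*625 - 175) = -830*(8 - 625 - 175) = -830*(-792) = 657360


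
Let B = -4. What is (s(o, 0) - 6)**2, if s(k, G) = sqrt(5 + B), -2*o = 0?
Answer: 25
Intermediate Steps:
o = 0 (o = -1/2*0 = 0)
s(k, G) = 1 (s(k, G) = sqrt(5 - 4) = sqrt(1) = 1)
(s(o, 0) - 6)**2 = (1 - 6)**2 = (-5)**2 = 25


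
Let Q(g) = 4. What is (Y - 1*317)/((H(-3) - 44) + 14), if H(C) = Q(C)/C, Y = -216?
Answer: 1599/94 ≈ 17.011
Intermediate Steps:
H(C) = 4/C
(Y - 1*317)/((H(-3) - 44) + 14) = (-216 - 1*317)/((4/(-3) - 44) + 14) = (-216 - 317)/((4*(-1/3) - 44) + 14) = -533/((-4/3 - 44) + 14) = -533/(-136/3 + 14) = -533/(-94/3) = -533*(-3/94) = 1599/94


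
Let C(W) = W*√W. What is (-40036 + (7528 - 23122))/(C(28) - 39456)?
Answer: 34295895/24324281 + 194705*√7/97297124 ≈ 1.4152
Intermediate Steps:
C(W) = W^(3/2)
(-40036 + (7528 - 23122))/(C(28) - 39456) = (-40036 + (7528 - 23122))/(28^(3/2) - 39456) = (-40036 - 15594)/(56*√7 - 39456) = -55630/(-39456 + 56*√7)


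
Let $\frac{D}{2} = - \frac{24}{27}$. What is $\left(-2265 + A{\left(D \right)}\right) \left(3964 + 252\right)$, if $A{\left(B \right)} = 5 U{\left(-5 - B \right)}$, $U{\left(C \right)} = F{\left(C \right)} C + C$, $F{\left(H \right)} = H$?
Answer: $- \frac{761262040}{81} \approx -9.3983 \cdot 10^{6}$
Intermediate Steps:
$U{\left(C \right)} = C + C^{2}$ ($U{\left(C \right)} = C C + C = C^{2} + C = C + C^{2}$)
$D = - \frac{16}{9}$ ($D = 2 \left(- \frac{24}{27}\right) = 2 \left(\left(-24\right) \frac{1}{27}\right) = 2 \left(- \frac{8}{9}\right) = - \frac{16}{9} \approx -1.7778$)
$A{\left(B \right)} = 5 \left(-5 - B\right) \left(-4 - B\right)$ ($A{\left(B \right)} = 5 \left(-5 - B\right) \left(1 - \left(5 + B\right)\right) = 5 \left(-5 - B\right) \left(-4 - B\right)$)
$\left(-2265 + A{\left(D \right)}\right) \left(3964 + 252\right) = \left(-2265 + 5 \left(4 - \frac{16}{9}\right) \left(5 - \frac{16}{9}\right)\right) \left(3964 + 252\right) = \left(-2265 + 5 \cdot \frac{20}{9} \cdot \frac{29}{9}\right) 4216 = \left(-2265 + \frac{2900}{81}\right) 4216 = \left(- \frac{180565}{81}\right) 4216 = - \frac{761262040}{81}$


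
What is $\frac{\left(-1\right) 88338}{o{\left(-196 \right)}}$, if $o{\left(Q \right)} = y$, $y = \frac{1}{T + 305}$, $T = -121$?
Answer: $-16254192$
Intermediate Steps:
$y = \frac{1}{184}$ ($y = \frac{1}{-121 + 305} = \frac{1}{184} \approx 0.0054348$)
$o{\left(Q \right)} = \frac{1}{184}$
$\frac{\left(-1\right) 88338}{o{\left(-196 \right)}} = \left(-1\right) 88338 \frac{1}{\frac{1}{184}} = \left(-88338\right) 184 = -16254192$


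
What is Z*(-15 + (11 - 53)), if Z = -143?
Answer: 8151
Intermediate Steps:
Z*(-15 + (11 - 53)) = -143*(-15 + (11 - 53)) = -143*(-15 - 42) = -143*(-57) = 8151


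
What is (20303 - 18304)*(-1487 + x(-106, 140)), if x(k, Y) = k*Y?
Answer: -32637673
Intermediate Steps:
x(k, Y) = Y*k
(20303 - 18304)*(-1487 + x(-106, 140)) = (20303 - 18304)*(-1487 + 140*(-106)) = 1999*(-1487 - 14840) = 1999*(-16327) = -32637673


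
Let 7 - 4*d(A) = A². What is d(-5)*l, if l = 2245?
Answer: -20205/2 ≈ -10103.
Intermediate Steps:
d(A) = 7/4 - A²/4
d(-5)*l = (7/4 - ¼*(-5)²)*2245 = (7/4 - ¼*25)*2245 = (7/4 - 25/4)*2245 = -9/2*2245 = -20205/2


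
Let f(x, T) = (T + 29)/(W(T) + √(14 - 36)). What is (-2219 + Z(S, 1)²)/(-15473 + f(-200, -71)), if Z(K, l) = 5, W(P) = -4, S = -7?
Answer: 644823182/4546262269 + 46074*I*√22/4546262269 ≈ 0.14184 + 4.7535e-5*I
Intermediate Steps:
f(x, T) = (29 + T)/(-4 + I*√22) (f(x, T) = (T + 29)/(-4 + √(14 - 36)) = (29 + T)/(-4 + √(-22)) = (29 + T)/(-4 + I*√22))
(-2219 + Z(S, 1)²)/(-15473 + f(-200, -71)) = (-2219 + 5²)/(-15473 - (29 - 71)/(4 - I*√22)) = (-2219 + 25)/(-15473 - 1*(-42)/(4 - I*√22)) = -2194/(-15473 + 42/(4 - I*√22))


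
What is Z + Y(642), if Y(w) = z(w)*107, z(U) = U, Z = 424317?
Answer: 493011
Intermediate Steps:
Y(w) = 107*w (Y(w) = w*107 = 107*w)
Z + Y(642) = 424317 + 107*642 = 424317 + 68694 = 493011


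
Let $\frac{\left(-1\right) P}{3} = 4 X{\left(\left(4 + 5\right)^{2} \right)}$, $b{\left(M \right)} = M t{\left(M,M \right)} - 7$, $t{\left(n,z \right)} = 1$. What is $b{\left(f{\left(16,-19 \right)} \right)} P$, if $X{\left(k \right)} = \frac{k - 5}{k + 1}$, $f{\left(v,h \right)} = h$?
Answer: $\frac{11856}{41} \approx 289.17$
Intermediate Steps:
$b{\left(M \right)} = -7 + M$ ($b{\left(M \right)} = M 1 - 7 = M - 7 = -7 + M$)
$X{\left(k \right)} = \frac{-5 + k}{1 + k}$
$P = - \frac{456}{41}$ ($P = - 3 \cdot 4 \frac{-5 + \left(4 + 5\right)^{2}}{1 + \left(4 + 5\right)^{2}} = - 3 \cdot 4 \frac{-5 + 9^{2}}{1 + 9^{2}} = - 3 \cdot 4 \frac{-5 + 81}{1 + 81} = - 3 \cdot 4 \cdot \frac{1}{82} \cdot 76 = - 3 \cdot 4 \cdot \frac{38}{41} = \left(-3\right) \frac{152}{41} = - \frac{456}{41} \approx -11.122$)
$b{\left(f{\left(16,-19 \right)} \right)} P = \left(-7 - 19\right) \left(- \frac{456}{41}\right) = \left(-26\right) \left(- \frac{456}{41}\right) = \frac{11856}{41}$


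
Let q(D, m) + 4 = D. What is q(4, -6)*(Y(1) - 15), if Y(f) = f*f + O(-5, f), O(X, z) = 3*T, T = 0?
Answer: 0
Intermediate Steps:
O(X, z) = 0 (O(X, z) = 3*0 = 0)
q(D, m) = -4 + D
Y(f) = f² (Y(f) = f*f + 0 = f² + 0 = f²)
q(4, -6)*(Y(1) - 15) = (-4 + 4)*(1² - 15) = 0*(1 - 15) = 0*(-14) = 0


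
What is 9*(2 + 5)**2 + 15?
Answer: 456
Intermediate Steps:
9*(2 + 5)**2 + 15 = 9*7**2 + 15 = 9*49 + 15 = 441 + 15 = 456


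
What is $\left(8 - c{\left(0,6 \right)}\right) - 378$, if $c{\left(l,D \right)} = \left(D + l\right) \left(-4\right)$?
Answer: $-346$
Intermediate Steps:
$c{\left(l,D \right)} = - 4 D - 4 l$
$\left(8 - c{\left(0,6 \right)}\right) - 378 = \left(8 - \left(\left(-4\right) 6 - 0\right)\right) - 378 = \left(8 - \left(-24 + 0\right)\right) - 378 = \left(8 - -24\right) - 378 = \left(8 + 24\right) - 378 = 32 - 378 = -346$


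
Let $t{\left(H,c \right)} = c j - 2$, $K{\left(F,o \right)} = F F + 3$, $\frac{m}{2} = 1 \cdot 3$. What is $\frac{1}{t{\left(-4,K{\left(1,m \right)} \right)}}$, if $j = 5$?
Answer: $\frac{1}{18} \approx 0.055556$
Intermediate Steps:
$m = 6$ ($m = 2 \cdot 1 \cdot 3 = 2 \cdot 3 = 6$)
$K{\left(F,o \right)} = 3 + F^{2}$ ($K{\left(F,o \right)} = F^{2} + 3 = 3 + F^{2}$)
$t{\left(H,c \right)} = -2 + 5 c$ ($t{\left(H,c \right)} = c 5 - 2 = 5 c - 2 = -2 + 5 c$)
$\frac{1}{t{\left(-4,K{\left(1,m \right)} \right)}} = \frac{1}{-2 + 5 \left(3 + 1^{2}\right)} = \frac{1}{-2 + 5 \left(3 + 1\right)} = \frac{1}{-2 + 5 \cdot 4} = \frac{1}{-2 + 20} = \frac{1}{18}$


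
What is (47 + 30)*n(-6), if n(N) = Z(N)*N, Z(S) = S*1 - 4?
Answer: 4620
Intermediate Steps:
Z(S) = -4 + S (Z(S) = S - 4 = -4 + S)
n(N) = N*(-4 + N) (n(N) = (-4 + N)*N = N*(-4 + N))
(47 + 30)*n(-6) = (47 + 30)*(-6*(-4 - 6)) = 77*(-6*(-10)) = 77*60 = 4620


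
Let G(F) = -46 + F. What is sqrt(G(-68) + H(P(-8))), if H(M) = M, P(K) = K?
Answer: I*sqrt(122) ≈ 11.045*I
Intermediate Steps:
sqrt(G(-68) + H(P(-8))) = sqrt((-46 - 68) - 8) = sqrt(-114 - 8) = sqrt(-122) = I*sqrt(122)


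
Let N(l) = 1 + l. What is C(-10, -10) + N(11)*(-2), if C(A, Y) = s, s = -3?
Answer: -27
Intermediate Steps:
C(A, Y) = -3
C(-10, -10) + N(11)*(-2) = -3 + (1 + 11)*(-2) = -3 + 12*(-2) = -3 - 24 = -27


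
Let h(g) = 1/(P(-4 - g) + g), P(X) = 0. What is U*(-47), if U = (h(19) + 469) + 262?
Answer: -652830/19 ≈ -34360.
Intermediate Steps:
h(g) = 1/g (h(g) = 1/(0 + g) = 1/g)
U = 13890/19 (U = (1/19 + 469) + 262 = 8912/19 + 262 = 13890/19 ≈ 731.05)
U*(-47) = (13890/19)*(-47) = -652830/19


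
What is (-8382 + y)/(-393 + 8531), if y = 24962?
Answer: 8290/4069 ≈ 2.0374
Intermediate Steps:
(-8382 + y)/(-393 + 8531) = (-8382 + 24962)/(-393 + 8531) = 16580/8138 = 16580*(1/8138) = 8290/4069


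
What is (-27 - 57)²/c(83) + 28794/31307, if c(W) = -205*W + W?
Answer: 22219818/44174177 ≈ 0.50301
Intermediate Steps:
c(W) = -204*W
(-27 - 57)²/c(83) + 28794/31307 = (-27 - 57)²/((-204*83)) + 28794/31307 = (-84)²/(-16932) + 28794*(1/31307) = 7056*(-1/16932) + 28794/31307 = -588/1411 + 28794/31307 = 22219818/44174177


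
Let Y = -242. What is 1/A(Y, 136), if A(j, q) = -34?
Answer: -1/34 ≈ -0.029412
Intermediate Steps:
1/A(Y, 136) = 1/(-34) = -1/34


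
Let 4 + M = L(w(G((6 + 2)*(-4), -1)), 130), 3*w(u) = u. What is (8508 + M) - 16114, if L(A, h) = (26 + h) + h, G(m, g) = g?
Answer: -7324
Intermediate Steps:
w(u) = u/3
L(A, h) = 26 + 2*h
M = 282 (M = -4 + (26 + 2*130) = -4 + (26 + 260) = -4 + 286 = 282)
(8508 + M) - 16114 = (8508 + 282) - 16114 = 8790 - 16114 = -7324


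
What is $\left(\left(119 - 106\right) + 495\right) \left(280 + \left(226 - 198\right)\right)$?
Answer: $156464$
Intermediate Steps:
$\left(\left(119 - 106\right) + 495\right) \left(280 + \left(226 - 198\right)\right) = \left(13 + 495\right) \left(280 + 28\right) = 508 \cdot 308 = 156464$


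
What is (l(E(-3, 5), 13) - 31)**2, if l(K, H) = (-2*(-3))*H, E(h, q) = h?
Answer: 2209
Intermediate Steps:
l(K, H) = 6*H
(l(E(-3, 5), 13) - 31)**2 = (6*13 - 31)**2 = (78 - 31)**2 = 47**2 = 2209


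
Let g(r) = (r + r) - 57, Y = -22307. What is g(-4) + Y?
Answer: -22372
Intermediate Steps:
g(r) = -57 + 2*r (g(r) = 2*r - 57 = -57 + 2*r)
g(-4) + Y = (-57 + 2*(-4)) - 22307 = (-57 - 8) - 22307 = -65 - 22307 = -22372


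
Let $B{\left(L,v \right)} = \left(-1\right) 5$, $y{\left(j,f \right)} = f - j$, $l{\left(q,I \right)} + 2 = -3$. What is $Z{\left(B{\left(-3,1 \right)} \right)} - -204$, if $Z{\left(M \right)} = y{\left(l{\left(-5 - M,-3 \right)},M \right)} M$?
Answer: $204$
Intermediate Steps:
$l{\left(q,I \right)} = -5$ ($l{\left(q,I \right)} = -2 - 3 = -5$)
$B{\left(L,v \right)} = -5$
$Z{\left(M \right)} = M \left(5 + M\right)$ ($Z{\left(M \right)} = \left(M - -5\right) M = \left(M + 5\right) M = \left(5 + M\right) M = M \left(5 + M\right)$)
$Z{\left(B{\left(-3,1 \right)} \right)} - -204 = - 5 \left(5 - 5\right) - -204 = \left(-5\right) 0 + 204 = 0 + 204 = 204$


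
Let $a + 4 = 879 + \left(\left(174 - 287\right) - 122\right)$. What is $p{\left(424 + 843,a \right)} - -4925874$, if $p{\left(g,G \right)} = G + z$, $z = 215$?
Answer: $4926729$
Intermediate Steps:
$a = 640$ ($a = -4 + \left(879 + \left(\left(174 - 287\right) - 122\right)\right) = -4 + \left(879 - 235\right) = -4 + 644 = 640$)
$p{\left(g,G \right)} = 215 + G$ ($p{\left(g,G \right)} = G + 215 = 215 + G$)
$p{\left(424 + 843,a \right)} - -4925874 = \left(215 + 640\right) - -4925874 = 855 + 4925874 = 4926729$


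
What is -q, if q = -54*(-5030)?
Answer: -271620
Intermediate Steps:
q = 271620
-q = -1*271620 = -271620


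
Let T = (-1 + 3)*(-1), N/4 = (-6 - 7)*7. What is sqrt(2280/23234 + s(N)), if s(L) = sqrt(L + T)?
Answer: sqrt(13243380 + 134954689*I*sqrt(366))/11617 ≈ 3.1008 + 3.0849*I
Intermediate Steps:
N = -364 (N = 4*((-6 - 7)*7) = 4*(-13*7) = 4*(-91) = -364)
T = -2 (T = 2*(-1) = -2)
s(L) = sqrt(-2 + L) (s(L) = sqrt(L - 2) = sqrt(-2 + L))
sqrt(2280/23234 + s(N)) = sqrt(2280/23234 + sqrt(-2 - 364)) = sqrt(2280*(1/23234) + sqrt(-366)) = sqrt(1140/11617 + I*sqrt(366))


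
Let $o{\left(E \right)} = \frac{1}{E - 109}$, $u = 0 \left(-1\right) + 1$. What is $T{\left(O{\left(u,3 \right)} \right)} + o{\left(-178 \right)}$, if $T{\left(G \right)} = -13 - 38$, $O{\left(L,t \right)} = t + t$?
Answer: $- \frac{14638}{287} \approx -51.003$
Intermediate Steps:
$u = 1$ ($u = 0 + 1 = 1$)
$O{\left(L,t \right)} = 2 t$
$T{\left(G \right)} = -51$ ($T{\left(G \right)} = -13 - 38 = -51$)
$o{\left(E \right)} = \frac{1}{-109 + E}$ ($o{\left(E \right)} = \frac{1}{E - 109} = \frac{1}{-109 + E}$)
$T{\left(O{\left(u,3 \right)} \right)} + o{\left(-178 \right)} = -51 + \frac{1}{-109 - 178} = -51 + \frac{1}{-287} = -51 - \frac{1}{287} = - \frac{14638}{287}$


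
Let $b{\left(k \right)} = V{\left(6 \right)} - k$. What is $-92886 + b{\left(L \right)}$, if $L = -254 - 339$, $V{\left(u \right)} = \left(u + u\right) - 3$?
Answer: $-92284$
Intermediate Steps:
$V{\left(u \right)} = -3 + 2 u$ ($V{\left(u \right)} = 2 u - 3 = -3 + 2 u$)
$L = -593$
$b{\left(k \right)} = 9 - k$ ($b{\left(k \right)} = \left(-3 + 2 \cdot 6\right) - k = \left(-3 + 12\right) - k = 9 - k$)
$-92886 + b{\left(L \right)} = -92886 + \left(9 - -593\right) = -92886 + \left(9 + 593\right) = -92886 + 602 = -92284$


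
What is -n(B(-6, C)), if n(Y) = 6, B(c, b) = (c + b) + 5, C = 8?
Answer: -6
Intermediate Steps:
B(c, b) = 5 + b + c (B(c, b) = (b + c) + 5 = 5 + b + c)
-n(B(-6, C)) = -1*6 = -6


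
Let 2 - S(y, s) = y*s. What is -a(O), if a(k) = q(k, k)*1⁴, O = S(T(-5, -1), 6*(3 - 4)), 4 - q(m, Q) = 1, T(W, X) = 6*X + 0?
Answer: -3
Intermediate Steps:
T(W, X) = 6*X
q(m, Q) = 3 (q(m, Q) = 4 - 1*1 = 4 - 1 = 3)
S(y, s) = 2 - s*y (S(y, s) = 2 - y*s = 2 - s*y)
O = -34 (O = 2 - 6*(3 - 4)*6*(-1) = 2 - 1*6*(-1)*(-6) = 2 - 1*(-6)*(-6) = 2 - 36 = -34)
a(k) = 3 (a(k) = 3*1⁴ = 3*1 = 3)
-a(O) = -1*3 = -3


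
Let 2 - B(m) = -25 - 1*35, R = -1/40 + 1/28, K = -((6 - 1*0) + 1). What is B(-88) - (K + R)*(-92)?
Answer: -40671/70 ≈ -581.01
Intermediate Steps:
K = -7 (K = -((6 + 0) + 1) = -(6 + 1) = -1*7 = -7)
R = 3/280 (R = -1*1/40 + 1*(1/28) = -1/40 + 1/28 = 3/280 ≈ 0.010714)
B(m) = 62 (B(m) = 2 - (-25 - 1*35) = 2 - (-25 - 35) = 2 - 1*(-60) = 2 + 60 = 62)
B(-88) - (K + R)*(-92) = 62 - (-7 + 3/280)*(-92) = 62 - (-1957)*(-92)/280 = 62 - 1*45011/70 = 62 - 45011/70 = -40671/70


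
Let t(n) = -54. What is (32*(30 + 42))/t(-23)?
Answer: -128/3 ≈ -42.667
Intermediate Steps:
(32*(30 + 42))/t(-23) = (32*(30 + 42))/(-54) = (32*72)*(-1/54) = 2304*(-1/54) = -128/3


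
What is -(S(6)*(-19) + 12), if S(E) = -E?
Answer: -126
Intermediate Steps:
-(S(6)*(-19) + 12) = -(-1*6*(-19) + 12) = -(-6*(-19) + 12) = -(114 + 12) = -1*126 = -126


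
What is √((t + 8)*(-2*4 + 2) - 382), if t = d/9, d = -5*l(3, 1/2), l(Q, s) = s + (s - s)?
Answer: I*√3855/3 ≈ 20.696*I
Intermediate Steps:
l(Q, s) = s (l(Q, s) = s + 0 = s)
d = -5/2 ≈ -2.5000
t = -5/18 (t = -5/2/9 = -5/2*⅑ = -5/18 ≈ -0.27778)
√((t + 8)*(-2*4 + 2) - 382) = √((-5/18 + 8)*(-2*4 + 2) - 382) = √(139*(-8 + 2)/18 - 382) = √((139/18)*(-6) - 382) = √(-139/3 - 382) = √(-1285/3) = I*√3855/3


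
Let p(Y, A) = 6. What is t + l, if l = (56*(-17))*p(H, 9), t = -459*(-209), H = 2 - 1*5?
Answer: 90219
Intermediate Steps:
H = -3 (H = 2 - 5 = -3)
t = 95931
l = -5712 (l = (56*(-17))*6 = -952*6 = -5712)
t + l = 95931 - 5712 = 90219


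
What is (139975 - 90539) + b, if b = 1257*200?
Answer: 300836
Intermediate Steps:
b = 251400
(139975 - 90539) + b = (139975 - 90539) + 251400 = 49436 + 251400 = 300836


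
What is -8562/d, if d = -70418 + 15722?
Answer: 1427/9116 ≈ 0.15654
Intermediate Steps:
d = -54696
-8562/d = -8562/(-54696) = -8562*(-1/54696) = 1427/9116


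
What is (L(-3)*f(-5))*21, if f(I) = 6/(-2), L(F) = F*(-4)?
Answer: -756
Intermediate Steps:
L(F) = -4*F
f(I) = -3 (f(I) = 6*(-½) = -3)
(L(-3)*f(-5))*21 = (-4*(-3)*(-3))*21 = (12*(-3))*21 = -36*21 = -756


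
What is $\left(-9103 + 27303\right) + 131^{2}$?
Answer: $35361$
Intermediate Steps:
$\left(-9103 + 27303\right) + 131^{2} = 18200 + 17161 = 35361$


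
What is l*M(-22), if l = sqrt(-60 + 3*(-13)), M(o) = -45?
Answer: -135*I*sqrt(11) ≈ -447.74*I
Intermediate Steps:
l = 3*I*sqrt(11) (l = sqrt(-60 - 39) = sqrt(-99) = 3*I*sqrt(11) ≈ 9.9499*I)
l*M(-22) = (3*I*sqrt(11))*(-45) = -135*I*sqrt(11)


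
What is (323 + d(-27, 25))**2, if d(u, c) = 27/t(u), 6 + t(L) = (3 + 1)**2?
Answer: 10608049/100 ≈ 1.0608e+5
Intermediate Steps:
t(L) = 10 (t(L) = -6 + (3 + 1)**2 = -6 + 4**2 = -6 + 16 = 10)
d(u, c) = 27/10
(323 + d(-27, 25))**2 = (323 + 27/10)**2 = (3257/10)**2 = 10608049/100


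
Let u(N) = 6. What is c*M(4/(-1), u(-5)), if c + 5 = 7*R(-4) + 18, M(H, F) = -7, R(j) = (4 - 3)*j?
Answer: 105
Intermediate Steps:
R(j) = j (R(j) = 1*j = j)
c = -15 (c = -5 + (7*(-4) + 18) = -5 + (-28 + 18) = -5 - 10 = -15)
c*M(4/(-1), u(-5)) = -15*(-7) = 105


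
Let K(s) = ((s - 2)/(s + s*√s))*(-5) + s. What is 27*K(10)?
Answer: 282 - 12*√10 ≈ 244.05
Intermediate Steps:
K(s) = s - 5*(-2 + s)/(s + s^(3/2)) (K(s) = ((-2 + s)/(s + s^(3/2)))*(-5) + s = -5*(-2 + s)/(s + s^(3/2)) + s = s - 5*(-2 + s)/(s + s^(3/2)))
27*K(10) = 27*((10 + 10² + 10^(5/2) - 5*10)/(10 + 10^(3/2))) = 27*((10 + 100 + 100*√10 - 50)/(10 + 10*√10)) = 27*((60 + 100*√10)/(10 + 10*√10)) = 27*(60 + 100*√10)/(10 + 10*√10)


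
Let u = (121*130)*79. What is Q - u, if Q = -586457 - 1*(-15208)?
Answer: -1813919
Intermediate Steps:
Q = -571249 (Q = -586457 + 15208 = -571249)
u = 1242670 (u = 15730*79 = 1242670)
Q - u = -571249 - 1*1242670 = -571249 - 1242670 = -1813919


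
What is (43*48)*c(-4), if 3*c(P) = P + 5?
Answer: 688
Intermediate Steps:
c(P) = 5/3 + P/3 (c(P) = (P + 5)/3 = (5 + P)/3 = 5/3 + P/3)
(43*48)*c(-4) = (43*48)*(5/3 + (⅓)*(-4)) = 2064*(5/3 - 4/3) = 2064*(⅓) = 688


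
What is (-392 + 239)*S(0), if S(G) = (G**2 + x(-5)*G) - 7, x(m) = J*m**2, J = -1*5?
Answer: 1071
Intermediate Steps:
J = -5
x(m) = -5*m**2
S(G) = -7 + G**2 - 125*G (S(G) = (G**2 + (-5*(-5)**2)*G) - 7 = (G**2 + (-5*25)*G) - 7 = (G**2 - 125*G) - 7 = -7 + G**2 - 125*G)
(-392 + 239)*S(0) = (-392 + 239)*(-7 + 0**2 - 125*0) = -153*(-7 + 0 + 0) = -153*(-7) = 1071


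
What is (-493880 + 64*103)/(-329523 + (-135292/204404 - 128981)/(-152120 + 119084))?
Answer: 12097445109576/8180663535893 ≈ 1.4788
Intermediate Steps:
(-493880 + 64*103)/(-329523 + (-135292/204404 - 128981)/(-152120 + 119084)) = (-493880 + 6592)/(-329523 + (-135292*1/204404 - 128981)/(-33036)) = -487288/(-329523 + (-33823/51101 - 128981)*(-1/33036)) = -487288/(-329523 - 6591091904/51101*(-1/33036)) = -487288/(-329523 + 1647772976/422043159) = -487288/(-139071280110181/422043159) = -487288*(-422043159/139071280110181) = 12097445109576/8180663535893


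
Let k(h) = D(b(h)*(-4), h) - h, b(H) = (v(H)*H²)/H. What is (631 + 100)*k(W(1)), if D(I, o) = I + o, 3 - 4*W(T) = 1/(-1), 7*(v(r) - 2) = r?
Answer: -43860/7 ≈ -6265.7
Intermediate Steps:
v(r) = 2 + r/7
b(H) = H*(2 + H/7) (b(H) = ((2 + H/7)*H²)/H = (H²*(2 + H/7))/H = H*(2 + H/7))
W(T) = 1 (W(T) = ¾ - ¼/(-1) = ¾ - ¼*(-1) = ¾ + ¼ = 1)
k(h) = -4*h*(14 + h)/7 (k(h) = ((h*(14 + h)/7)*(-4) + h) - h = (-4*h*(14 + h)/7 + h) - h = (h - 4*h*(14 + h)/7) - h = -4*h*(14 + h)/7)
(631 + 100)*k(W(1)) = (631 + 100)*(-4/7*1*(14 + 1)) = 731*(-4/7*1*15) = 731*(-60/7) = -43860/7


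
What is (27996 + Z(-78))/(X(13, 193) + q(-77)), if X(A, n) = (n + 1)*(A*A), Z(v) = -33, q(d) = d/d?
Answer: 3107/3643 ≈ 0.85287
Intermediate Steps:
q(d) = 1
X(A, n) = A**2*(1 + n) (X(A, n) = (1 + n)*A**2 = A**2*(1 + n))
(27996 + Z(-78))/(X(13, 193) + q(-77)) = (27996 - 33)/(13**2*(1 + 193) + 1) = 27963/(169*194 + 1) = 27963/(32786 + 1) = 27963/32787 = 27963*(1/32787) = 3107/3643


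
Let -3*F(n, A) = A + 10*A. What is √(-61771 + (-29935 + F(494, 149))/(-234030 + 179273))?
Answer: I*√1666873031574687/164271 ≈ 248.54*I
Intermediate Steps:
F(n, A) = -11*A/3 (F(n, A) = -(A + 10*A)/3 = -11*A/3)
√(-61771 + (-29935 + F(494, 149))/(-234030 + 179273)) = √(-61771 + (-29935 - 11/3*149)/(-234030 + 179273)) = √(-61771 + (-29935 - 1639/3)/(-54757)) = √(-61771 - 91444/3*(-1/54757)) = √(-61771 + 91444/164271) = √(-10147092497/164271) = I*√1666873031574687/164271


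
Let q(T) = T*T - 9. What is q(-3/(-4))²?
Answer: 18225/256 ≈ 71.191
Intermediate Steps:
q(T) = -9 + T² (q(T) = T² - 9 = -9 + T²)
q(-3/(-4))² = (-9 + (-3/(-4))²)² = (-9 + (-3*(-¼))²)² = (-9 + (¾)²)² = (-9 + 9/16)² = (-135/16)² = 18225/256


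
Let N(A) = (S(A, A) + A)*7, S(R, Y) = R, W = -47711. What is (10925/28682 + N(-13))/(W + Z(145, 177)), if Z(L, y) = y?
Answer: 5209199/1363370188 ≈ 0.0038208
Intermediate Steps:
N(A) = 14*A (N(A) = (A + A)*7 = (2*A)*7 = 14*A)
(10925/28682 + N(-13))/(W + Z(145, 177)) = (10925/28682 + 14*(-13))/(-47711 + 177) = (10925*(1/28682) - 182)/(-47534) = (10925/28682 - 182)*(-1/47534) = -5209199/28682*(-1/47534) = 5209199/1363370188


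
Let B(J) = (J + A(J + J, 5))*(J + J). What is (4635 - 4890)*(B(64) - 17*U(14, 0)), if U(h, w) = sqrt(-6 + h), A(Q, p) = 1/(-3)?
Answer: -2078080 + 8670*sqrt(2) ≈ -2.0658e+6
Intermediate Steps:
A(Q, p) = -1/3
B(J) = 2*J*(-1/3 + J) (B(J) = (J - 1/3)*(J + J) = (-1/3 + J)*(2*J) = 2*J*(-1/3 + J))
(4635 - 4890)*(B(64) - 17*U(14, 0)) = (4635 - 4890)*((2/3)*64*(-1 + 3*64) - 17*sqrt(-6 + 14)) = -255*((2/3)*64*(-1 + 192) - 34*sqrt(2)) = -255*((2/3)*64*191 - 34*sqrt(2)) = -255*(24448/3 - 34*sqrt(2)) = -2078080 + 8670*sqrt(2)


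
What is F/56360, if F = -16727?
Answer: -16727/56360 ≈ -0.29679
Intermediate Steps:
F/56360 = -16727/56360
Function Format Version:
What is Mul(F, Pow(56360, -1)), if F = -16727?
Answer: Rational(-16727, 56360) ≈ -0.29679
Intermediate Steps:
Mul(F, Pow(56360, -1)) = Mul(-16727, Pow(56360, -1)) = Mul(-16727, Rational(1, 56360)) = Rational(-16727, 56360)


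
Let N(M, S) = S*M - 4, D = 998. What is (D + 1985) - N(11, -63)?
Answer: 3680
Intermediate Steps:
N(M, S) = -4 + M*S (N(M, S) = M*S - 4 = -4 + M*S)
(D + 1985) - N(11, -63) = (998 + 1985) - (-4 + 11*(-63)) = 2983 - (-4 - 693) = 2983 - 1*(-697) = 2983 + 697 = 3680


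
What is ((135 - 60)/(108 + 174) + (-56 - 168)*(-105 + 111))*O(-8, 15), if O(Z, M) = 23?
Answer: -2905153/94 ≈ -30906.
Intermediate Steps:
((135 - 60)/(108 + 174) + (-56 - 168)*(-105 + 111))*O(-8, 15) = ((135 - 60)/(108 + 174) + (-56 - 168)*(-105 + 111))*23 = (75/282 - 224*6)*23 = (75*(1/282) - 1344)*23 = (25/94 - 1344)*23 = -126311/94*23 = -2905153/94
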